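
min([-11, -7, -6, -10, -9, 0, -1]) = -11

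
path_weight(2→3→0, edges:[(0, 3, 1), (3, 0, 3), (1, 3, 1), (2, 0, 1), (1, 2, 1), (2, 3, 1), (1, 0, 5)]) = 4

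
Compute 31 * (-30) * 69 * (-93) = 5967810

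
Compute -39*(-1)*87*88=298584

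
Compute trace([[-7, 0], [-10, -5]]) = diagonal: (-7) + (-5)
= -12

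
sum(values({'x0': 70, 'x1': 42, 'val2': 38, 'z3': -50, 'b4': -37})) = 70 + 42 + 38 + (-50) + (-37)
= 63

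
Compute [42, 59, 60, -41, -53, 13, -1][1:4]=[59, 60, -41]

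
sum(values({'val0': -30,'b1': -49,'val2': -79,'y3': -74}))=(-30) + (-49) + (-79) + (-74)
= -232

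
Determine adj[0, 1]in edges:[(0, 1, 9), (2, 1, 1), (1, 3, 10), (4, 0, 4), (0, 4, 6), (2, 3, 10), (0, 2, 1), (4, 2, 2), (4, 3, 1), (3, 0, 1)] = 9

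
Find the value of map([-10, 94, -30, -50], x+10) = [0, 104, -20, -40]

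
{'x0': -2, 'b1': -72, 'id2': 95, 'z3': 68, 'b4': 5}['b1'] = -72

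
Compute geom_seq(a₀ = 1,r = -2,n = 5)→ a_0 = 1*(-2)^0 = 1
a_1 = 1*(-2)^1 = -2
a_2 = 1*(-2)^2 = 4
...
= [1, -2, 4, -8, 16]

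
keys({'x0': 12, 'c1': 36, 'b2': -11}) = ['x0', 'c1', 'b2']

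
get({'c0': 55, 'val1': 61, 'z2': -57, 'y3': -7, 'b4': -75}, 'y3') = -7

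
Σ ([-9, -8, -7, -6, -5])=-35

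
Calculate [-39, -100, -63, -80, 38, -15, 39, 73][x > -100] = [-39, -63, -80, 38, -15, 39, 73]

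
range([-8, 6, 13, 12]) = 21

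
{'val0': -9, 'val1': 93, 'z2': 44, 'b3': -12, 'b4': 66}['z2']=44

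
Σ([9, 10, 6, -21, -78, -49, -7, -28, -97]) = -255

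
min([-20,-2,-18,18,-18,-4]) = -20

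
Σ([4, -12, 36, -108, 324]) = 244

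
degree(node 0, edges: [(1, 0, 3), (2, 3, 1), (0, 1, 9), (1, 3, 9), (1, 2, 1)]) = 2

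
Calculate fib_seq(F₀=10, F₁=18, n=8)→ F_2 = F_1 + F_0 = 28
F_3 = F_2 + F_1 = 46
F_4 = F_3 + F_2 = 74
...
= [10, 18, 28, 46, 74, 120, 194, 314]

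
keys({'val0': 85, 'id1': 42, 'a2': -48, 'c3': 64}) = ['val0', 'id1', 'a2', 'c3']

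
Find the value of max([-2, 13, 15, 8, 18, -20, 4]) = 18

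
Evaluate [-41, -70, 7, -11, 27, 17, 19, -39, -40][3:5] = [-11, 27]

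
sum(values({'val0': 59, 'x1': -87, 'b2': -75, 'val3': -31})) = -134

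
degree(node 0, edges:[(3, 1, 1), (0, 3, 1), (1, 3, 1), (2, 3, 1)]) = incident: (0,3)
= 1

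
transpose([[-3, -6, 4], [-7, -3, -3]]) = [[-3, -7], [-6, -3], [4, -3]]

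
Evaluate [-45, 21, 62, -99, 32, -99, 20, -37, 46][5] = -99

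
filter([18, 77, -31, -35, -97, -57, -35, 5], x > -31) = keep x where x > -31: 18✓, 77✓, -31✗, -35✗, -97✗, -57✗, -35✗, 5✓
= [18, 77, 5]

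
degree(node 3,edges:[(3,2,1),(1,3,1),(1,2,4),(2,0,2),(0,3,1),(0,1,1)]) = incident: (3,2), (1,3), (0,3)
= 3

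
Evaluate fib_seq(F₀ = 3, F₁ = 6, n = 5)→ [3, 6, 9, 15, 24]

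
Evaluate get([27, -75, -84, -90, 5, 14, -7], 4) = 5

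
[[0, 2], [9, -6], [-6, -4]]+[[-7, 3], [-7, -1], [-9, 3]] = [[-7, 5], [2, -7], [-15, -1]]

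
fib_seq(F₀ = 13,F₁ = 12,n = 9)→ F_2 = F_1 + F_0 = 25
F_3 = F_2 + F_1 = 37
F_4 = F_3 + F_2 = 62
...
= [13, 12, 25, 37, 62, 99, 161, 260, 421]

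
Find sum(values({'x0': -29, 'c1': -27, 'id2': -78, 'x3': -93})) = (-29) + (-27) + (-78) + (-93)
= -227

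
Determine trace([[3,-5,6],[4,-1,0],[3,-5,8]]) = 10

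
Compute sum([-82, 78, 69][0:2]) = slice → [-82, 78]
(-82) + 78
= -4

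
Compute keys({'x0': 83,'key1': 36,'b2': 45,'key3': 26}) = ['x0', 'key1', 'b2', 'key3']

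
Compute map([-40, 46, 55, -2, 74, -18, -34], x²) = (-40)²=1600, (46)²=2116, (55)²=3025, (-2)²=4, (74)²=5476, (-18)²=324, (-34)²=1156
= [1600, 2116, 3025, 4, 5476, 324, 1156]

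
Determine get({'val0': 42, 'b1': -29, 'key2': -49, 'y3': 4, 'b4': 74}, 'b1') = -29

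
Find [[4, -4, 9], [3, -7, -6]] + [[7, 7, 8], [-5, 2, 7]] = [[11, 3, 17], [-2, -5, 1]]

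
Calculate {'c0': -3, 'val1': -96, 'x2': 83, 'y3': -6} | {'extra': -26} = {'c0': -3, 'val1': -96, 'x2': 83, 'y3': -6, 'extra': -26}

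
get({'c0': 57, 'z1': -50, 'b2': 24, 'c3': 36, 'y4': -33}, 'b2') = 24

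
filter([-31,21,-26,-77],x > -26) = keep x where x > -26: -31✗, 21✓, -26✗, -77✗
= [21]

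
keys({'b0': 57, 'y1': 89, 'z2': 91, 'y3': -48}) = ['b0', 'y1', 'z2', 'y3']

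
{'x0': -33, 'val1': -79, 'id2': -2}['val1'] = -79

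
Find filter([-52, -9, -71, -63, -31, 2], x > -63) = [-52, -9, -31, 2]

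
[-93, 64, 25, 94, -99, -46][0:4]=[-93, 64, 25, 94]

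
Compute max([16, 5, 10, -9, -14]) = 16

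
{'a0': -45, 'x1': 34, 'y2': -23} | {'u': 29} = {'a0': -45, 'x1': 34, 'y2': -23, 'u': 29}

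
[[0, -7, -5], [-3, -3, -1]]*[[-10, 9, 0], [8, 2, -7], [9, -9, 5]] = [[-101, 31, 24], [-3, -24, 16]]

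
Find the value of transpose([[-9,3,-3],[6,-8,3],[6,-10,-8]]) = [[-9, 6, 6], [3, -8, -10], [-3, 3, -8]]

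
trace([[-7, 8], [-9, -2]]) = -9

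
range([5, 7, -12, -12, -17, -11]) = 24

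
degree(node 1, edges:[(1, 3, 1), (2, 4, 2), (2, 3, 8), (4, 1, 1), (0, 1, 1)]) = 3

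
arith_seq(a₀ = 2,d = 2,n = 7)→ a_0 = 2 + 0*2 = 2
a_1 = 2 + 1*2 = 4
a_2 = 2 + 2*2 = 6
...
= [2, 4, 6, 8, 10, 12, 14]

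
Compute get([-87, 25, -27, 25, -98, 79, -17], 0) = -87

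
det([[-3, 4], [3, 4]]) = -24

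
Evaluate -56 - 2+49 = -9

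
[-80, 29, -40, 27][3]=27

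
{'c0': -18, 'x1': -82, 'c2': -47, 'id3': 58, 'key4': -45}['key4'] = -45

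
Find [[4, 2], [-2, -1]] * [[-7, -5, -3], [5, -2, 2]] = C[0][0] = (4)*(-7) + (2)*(5) = -18
C[0][1] = (4)*(-5) + (2)*(-2) = -24
C[0][2] = (4)*(-3) + (2)*(2) = -8
C[1][0] = (-2)*(-7) + (-1)*(5) = 9
C[1][1] = (-2)*(-5) + (-1)*(-2) = 12
C[1][2] = (-2)*(-3) + (-1)*(2) = 4
= [[-18, -24, -8], [9, 12, 4]]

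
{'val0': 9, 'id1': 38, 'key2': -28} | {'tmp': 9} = {'val0': 9, 'id1': 38, 'key2': -28, 'tmp': 9}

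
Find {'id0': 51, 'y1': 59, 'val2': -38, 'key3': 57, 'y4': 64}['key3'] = 57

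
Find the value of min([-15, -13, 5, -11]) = -15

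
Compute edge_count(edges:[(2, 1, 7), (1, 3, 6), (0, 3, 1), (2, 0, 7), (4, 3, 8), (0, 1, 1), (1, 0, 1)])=7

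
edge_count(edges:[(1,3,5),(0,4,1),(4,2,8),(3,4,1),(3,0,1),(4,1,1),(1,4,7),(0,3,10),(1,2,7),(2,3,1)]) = 10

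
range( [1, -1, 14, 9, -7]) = 21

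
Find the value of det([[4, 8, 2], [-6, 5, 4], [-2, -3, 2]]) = (1)*(4)*det([[5, 4], [-3, 2]]) + (-1)*(8)*det([[-6, 4], [-2, 2]]) + (1)*(2)*det([[-6, 5], [-2, -3]])
= 88 + 32 + 56
= 176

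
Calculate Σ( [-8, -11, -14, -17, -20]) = (-8) + (-11) + (-14) + (-17) + (-20)
= -70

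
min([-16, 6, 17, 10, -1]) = -16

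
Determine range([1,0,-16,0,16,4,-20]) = 36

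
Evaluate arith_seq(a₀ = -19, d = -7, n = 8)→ a_0 = -19 + 0*-7 = -19
a_1 = -19 + 1*-7 = -26
a_2 = -19 + 2*-7 = -33
...
= [-19, -26, -33, -40, -47, -54, -61, -68]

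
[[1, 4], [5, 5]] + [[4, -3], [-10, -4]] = [[5, 1], [-5, 1]]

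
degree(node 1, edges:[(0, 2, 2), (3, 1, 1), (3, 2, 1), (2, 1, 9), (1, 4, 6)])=incident: (3,1), (2,1), (1,4)
= 3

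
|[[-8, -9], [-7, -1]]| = -55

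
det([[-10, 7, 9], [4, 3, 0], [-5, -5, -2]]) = (1)*(-10)*det([[3, 0], [-5, -2]]) + (-1)*(7)*det([[4, 0], [-5, -2]]) + (1)*(9)*det([[4, 3], [-5, -5]])
= 60 + 56 + -45
= 71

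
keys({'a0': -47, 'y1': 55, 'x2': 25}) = ['a0', 'y1', 'x2']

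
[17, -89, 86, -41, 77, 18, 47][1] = -89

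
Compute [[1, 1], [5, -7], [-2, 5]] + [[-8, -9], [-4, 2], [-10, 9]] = [[-7, -8], [1, -5], [-12, 14]]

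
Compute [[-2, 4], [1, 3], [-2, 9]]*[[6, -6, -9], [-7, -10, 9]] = [[-40, -28, 54], [-15, -36, 18], [-75, -78, 99]]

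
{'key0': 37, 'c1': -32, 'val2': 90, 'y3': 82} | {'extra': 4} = {'key0': 37, 'c1': -32, 'val2': 90, 'y3': 82, 'extra': 4}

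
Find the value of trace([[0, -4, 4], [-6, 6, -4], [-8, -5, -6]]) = diagonal: 0 + 6 + (-6)
= 0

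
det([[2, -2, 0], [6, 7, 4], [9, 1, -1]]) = -106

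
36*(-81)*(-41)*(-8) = -956448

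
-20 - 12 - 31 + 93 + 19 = 49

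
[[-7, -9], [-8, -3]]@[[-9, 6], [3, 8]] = C[0][0] = (-7)*(-9) + (-9)*(3) = 36
C[0][1] = (-7)*(6) + (-9)*(8) = -114
C[1][0] = (-8)*(-9) + (-3)*(3) = 63
C[1][1] = (-8)*(6) + (-3)*(8) = -72
= [[36, -114], [63, -72]]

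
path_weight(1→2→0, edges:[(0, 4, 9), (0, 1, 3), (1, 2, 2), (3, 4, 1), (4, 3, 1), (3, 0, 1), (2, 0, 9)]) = w(1→2)=2 + w(2→0)=9
= 11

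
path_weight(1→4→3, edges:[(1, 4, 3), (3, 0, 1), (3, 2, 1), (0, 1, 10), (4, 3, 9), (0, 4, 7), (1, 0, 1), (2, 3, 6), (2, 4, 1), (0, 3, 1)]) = 12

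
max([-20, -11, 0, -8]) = 0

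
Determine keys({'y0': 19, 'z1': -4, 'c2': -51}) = ['y0', 'z1', 'c2']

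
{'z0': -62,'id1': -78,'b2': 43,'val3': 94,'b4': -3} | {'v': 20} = {'z0': -62, 'id1': -78, 'b2': 43, 'val3': 94, 'b4': -3, 'v': 20}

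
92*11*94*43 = 4090504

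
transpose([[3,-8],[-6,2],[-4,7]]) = [[3, -6, -4], [-8, 2, 7]]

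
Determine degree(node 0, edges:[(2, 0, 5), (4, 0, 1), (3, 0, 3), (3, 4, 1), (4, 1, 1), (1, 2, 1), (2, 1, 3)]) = 3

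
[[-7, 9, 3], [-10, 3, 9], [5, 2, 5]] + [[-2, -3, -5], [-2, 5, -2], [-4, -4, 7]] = [[-9, 6, -2], [-12, 8, 7], [1, -2, 12]]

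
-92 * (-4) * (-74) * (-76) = 2069632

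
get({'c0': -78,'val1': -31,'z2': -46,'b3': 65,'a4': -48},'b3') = 65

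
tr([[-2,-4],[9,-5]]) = -7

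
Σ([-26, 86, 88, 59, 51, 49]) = (-26) + 86 + 88 + 59 + 51 + 49
= 307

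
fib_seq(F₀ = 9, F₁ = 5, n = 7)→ [9, 5, 14, 19, 33, 52, 85]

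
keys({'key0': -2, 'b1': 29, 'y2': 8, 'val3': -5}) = ['key0', 'b1', 'y2', 'val3']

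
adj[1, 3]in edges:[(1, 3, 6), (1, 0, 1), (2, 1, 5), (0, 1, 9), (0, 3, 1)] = 6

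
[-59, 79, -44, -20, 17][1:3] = [79, -44]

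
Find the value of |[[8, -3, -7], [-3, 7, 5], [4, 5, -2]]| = (1)*(8)*det([[7, 5], [5, -2]]) + (-1)*(-3)*det([[-3, 5], [4, -2]]) + (1)*(-7)*det([[-3, 7], [4, 5]])
= -312 + -42 + 301
= -53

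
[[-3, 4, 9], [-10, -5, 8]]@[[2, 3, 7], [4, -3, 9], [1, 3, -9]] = [[19, 6, -66], [-32, 9, -187]]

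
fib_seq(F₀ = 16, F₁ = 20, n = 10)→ F_2 = F_1 + F_0 = 36
F_3 = F_2 + F_1 = 56
F_4 = F_3 + F_2 = 92
...
= [16, 20, 36, 56, 92, 148, 240, 388, 628, 1016]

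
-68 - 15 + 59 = -24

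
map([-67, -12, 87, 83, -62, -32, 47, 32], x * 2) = -67*2=-134, -12*2=-24, 87*2=174, 83*2=166, -62*2=-124, -32*2=-64, 47*2=94, 32*2=64
= [-134, -24, 174, 166, -124, -64, 94, 64]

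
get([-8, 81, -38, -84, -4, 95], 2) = -38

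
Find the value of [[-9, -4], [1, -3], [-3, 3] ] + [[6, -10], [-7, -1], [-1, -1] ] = [[-3, -14], [-6, -4], [-4, 2]]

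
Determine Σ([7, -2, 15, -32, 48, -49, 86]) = 73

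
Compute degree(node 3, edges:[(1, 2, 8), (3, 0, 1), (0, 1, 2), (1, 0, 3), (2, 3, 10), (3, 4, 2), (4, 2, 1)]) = incident: (3,0), (2,3), (3,4)
= 3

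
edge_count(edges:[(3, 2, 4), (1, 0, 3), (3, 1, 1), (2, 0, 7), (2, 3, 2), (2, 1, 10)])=6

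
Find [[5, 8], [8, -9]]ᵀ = [[5, 8], [8, -9]]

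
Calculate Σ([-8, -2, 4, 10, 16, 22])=42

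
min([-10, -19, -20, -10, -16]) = -20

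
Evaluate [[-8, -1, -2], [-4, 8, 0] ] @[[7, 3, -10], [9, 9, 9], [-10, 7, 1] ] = [[-45, -47, 69], [44, 60, 112]]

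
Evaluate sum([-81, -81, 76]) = (-81) + (-81) + 76
= -86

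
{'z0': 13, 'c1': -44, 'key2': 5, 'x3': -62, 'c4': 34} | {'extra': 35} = {'z0': 13, 'c1': -44, 'key2': 5, 'x3': -62, 'c4': 34, 'extra': 35}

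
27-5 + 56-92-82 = -96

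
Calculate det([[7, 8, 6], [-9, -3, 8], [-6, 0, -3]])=(1)*(7)*det([[-3, 8], [0, -3]]) + (-1)*(8)*det([[-9, 8], [-6, -3]]) + (1)*(6)*det([[-9, -3], [-6, 0]])
= 63 + -600 + -108
= -645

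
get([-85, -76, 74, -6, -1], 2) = 74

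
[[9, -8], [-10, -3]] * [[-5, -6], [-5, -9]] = [[-5, 18], [65, 87]]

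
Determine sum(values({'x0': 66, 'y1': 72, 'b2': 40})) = 178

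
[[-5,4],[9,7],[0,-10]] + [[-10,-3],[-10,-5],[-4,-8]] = [[-15, 1], [-1, 2], [-4, -18]]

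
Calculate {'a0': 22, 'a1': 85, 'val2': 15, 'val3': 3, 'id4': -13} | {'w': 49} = {'a0': 22, 'a1': 85, 'val2': 15, 'val3': 3, 'id4': -13, 'w': 49}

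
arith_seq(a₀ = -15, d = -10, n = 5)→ [-15, -25, -35, -45, -55]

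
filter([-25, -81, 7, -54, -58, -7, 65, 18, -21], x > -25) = keep x where x > -25: -25✗, -81✗, 7✓, -54✗, -58✗, -7✓, 65✓, 18✓, -21✓
= [7, -7, 65, 18, -21]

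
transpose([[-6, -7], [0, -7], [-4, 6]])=[[-6, 0, -4], [-7, -7, 6]]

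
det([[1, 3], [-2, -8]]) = -2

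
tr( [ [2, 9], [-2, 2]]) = 4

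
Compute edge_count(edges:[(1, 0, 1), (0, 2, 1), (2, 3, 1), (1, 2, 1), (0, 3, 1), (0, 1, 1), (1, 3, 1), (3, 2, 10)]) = 8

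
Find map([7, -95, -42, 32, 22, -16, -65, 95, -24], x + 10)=7+10=17, -95+10=-85, -42+10=-32, 32+10=42, 22+10=32, -16+10=-6, -65+10=-55, 95+10=105, -24+10=-14
= [17, -85, -32, 42, 32, -6, -55, 105, -14]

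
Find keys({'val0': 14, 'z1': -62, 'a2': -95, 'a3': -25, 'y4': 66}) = ['val0', 'z1', 'a2', 'a3', 'y4']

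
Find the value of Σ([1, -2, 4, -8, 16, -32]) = -21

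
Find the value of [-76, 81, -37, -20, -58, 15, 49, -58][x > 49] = [81]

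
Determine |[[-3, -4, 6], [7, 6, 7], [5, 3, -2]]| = -151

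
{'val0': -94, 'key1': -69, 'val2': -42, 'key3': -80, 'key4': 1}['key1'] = -69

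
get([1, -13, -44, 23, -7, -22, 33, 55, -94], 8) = -94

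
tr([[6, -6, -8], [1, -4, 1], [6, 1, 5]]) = 7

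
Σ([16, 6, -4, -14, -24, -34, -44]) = 16 + 6 + (-4) + (-14) + (-24) + (-34) + (-44)
= -98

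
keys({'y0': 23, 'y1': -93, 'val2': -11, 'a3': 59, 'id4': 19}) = ['y0', 'y1', 'val2', 'a3', 'id4']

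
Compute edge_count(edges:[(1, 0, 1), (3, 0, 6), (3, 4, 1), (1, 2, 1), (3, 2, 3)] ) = 5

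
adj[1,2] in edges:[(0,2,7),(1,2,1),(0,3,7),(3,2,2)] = 1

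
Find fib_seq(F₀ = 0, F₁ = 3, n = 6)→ F_2 = F_1 + F_0 = 3
F_3 = F_2 + F_1 = 6
F_4 = F_3 + F_2 = 9
...
= [0, 3, 3, 6, 9, 15]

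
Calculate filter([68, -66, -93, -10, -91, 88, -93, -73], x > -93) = keep x where x > -93: 68✓, -66✓, -93✗, -10✓, -91✓, 88✓, -93✗, -73✓
= [68, -66, -10, -91, 88, -73]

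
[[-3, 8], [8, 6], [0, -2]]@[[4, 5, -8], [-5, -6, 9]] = C[0][0] = (-3)*(4) + (8)*(-5) = -52
C[0][1] = (-3)*(5) + (8)*(-6) = -63
C[0][2] = (-3)*(-8) + (8)*(9) = 96
C[1][0] = (8)*(4) + (6)*(-5) = 2
C[1][1] = (8)*(5) + (6)*(-6) = 4
C[1][2] = (8)*(-8) + (6)*(9) = -10
... (3 more cells)
= [[-52, -63, 96], [2, 4, -10], [10, 12, -18]]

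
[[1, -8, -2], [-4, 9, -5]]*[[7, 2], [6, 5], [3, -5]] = [[-47, -28], [11, 62]]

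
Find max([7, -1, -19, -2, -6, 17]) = 17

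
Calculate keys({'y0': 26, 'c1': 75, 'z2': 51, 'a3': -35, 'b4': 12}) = ['y0', 'c1', 'z2', 'a3', 'b4']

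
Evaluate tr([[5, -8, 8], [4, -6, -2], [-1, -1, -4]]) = -5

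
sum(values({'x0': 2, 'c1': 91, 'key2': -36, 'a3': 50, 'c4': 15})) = 122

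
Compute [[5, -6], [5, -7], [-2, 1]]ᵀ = [[5, 5, -2], [-6, -7, 1]]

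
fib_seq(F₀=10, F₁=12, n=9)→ [10, 12, 22, 34, 56, 90, 146, 236, 382]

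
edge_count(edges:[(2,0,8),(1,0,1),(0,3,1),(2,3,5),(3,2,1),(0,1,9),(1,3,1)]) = 7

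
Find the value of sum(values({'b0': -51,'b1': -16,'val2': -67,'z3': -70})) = (-51) + (-16) + (-67) + (-70)
= -204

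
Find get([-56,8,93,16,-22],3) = 16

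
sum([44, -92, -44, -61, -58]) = 44 + (-92) + (-44) + (-61) + (-58)
= -211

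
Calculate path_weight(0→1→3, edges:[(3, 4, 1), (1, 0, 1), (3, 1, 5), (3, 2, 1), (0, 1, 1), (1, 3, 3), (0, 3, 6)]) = 4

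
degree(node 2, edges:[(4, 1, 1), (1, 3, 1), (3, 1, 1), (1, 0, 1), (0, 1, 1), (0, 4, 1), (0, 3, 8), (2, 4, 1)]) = incident: (2,4)
= 1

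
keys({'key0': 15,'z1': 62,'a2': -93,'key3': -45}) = ['key0', 'z1', 'a2', 'key3']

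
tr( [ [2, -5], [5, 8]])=diagonal: 2 + 8
= 10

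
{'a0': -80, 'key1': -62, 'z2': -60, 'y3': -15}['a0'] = -80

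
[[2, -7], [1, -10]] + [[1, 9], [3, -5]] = [[3, 2], [4, -15]]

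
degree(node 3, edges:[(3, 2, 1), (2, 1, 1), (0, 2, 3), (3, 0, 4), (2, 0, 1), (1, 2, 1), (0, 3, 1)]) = 3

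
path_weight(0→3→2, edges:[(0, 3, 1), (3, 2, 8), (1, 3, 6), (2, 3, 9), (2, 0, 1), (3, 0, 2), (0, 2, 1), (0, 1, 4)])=w(0→3)=1 + w(3→2)=8
= 9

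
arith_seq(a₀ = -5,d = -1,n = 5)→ a_0 = -5 + 0*-1 = -5
a_1 = -5 + 1*-1 = -6
a_2 = -5 + 2*-1 = -7
...
= [-5, -6, -7, -8, -9]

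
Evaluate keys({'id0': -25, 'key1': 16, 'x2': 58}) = ['id0', 'key1', 'x2']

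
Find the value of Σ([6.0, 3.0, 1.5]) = 6.0 + 3.0 + 1.5
= 10.5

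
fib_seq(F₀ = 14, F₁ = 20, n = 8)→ [14, 20, 34, 54, 88, 142, 230, 372]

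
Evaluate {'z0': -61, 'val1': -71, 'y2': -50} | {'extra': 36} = {'z0': -61, 'val1': -71, 'y2': -50, 'extra': 36}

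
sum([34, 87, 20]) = 141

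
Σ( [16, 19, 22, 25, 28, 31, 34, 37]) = 16 + 19 + 22 + 25 + 28 + 31 + 34 + 37
= 212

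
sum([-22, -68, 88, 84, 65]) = 147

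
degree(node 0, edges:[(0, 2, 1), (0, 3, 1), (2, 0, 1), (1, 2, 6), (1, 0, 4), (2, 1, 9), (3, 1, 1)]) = incident: (0,2), (0,3), (2,0), (1,0)
= 4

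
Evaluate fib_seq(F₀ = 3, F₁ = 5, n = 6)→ [3, 5, 8, 13, 21, 34]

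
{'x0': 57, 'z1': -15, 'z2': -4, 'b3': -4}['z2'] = -4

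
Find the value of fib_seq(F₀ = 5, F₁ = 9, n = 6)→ [5, 9, 14, 23, 37, 60]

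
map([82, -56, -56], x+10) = 82+10=92, -56+10=-46, -56+10=-46
= [92, -46, -46]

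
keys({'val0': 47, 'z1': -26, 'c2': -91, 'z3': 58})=['val0', 'z1', 'c2', 'z3']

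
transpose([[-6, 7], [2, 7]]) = [[-6, 2], [7, 7]]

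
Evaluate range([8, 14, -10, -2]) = 24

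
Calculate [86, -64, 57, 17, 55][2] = 57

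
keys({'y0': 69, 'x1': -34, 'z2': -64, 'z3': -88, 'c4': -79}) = ['y0', 'x1', 'z2', 'z3', 'c4']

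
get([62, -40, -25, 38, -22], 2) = -25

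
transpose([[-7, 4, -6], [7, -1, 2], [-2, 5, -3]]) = [[-7, 7, -2], [4, -1, 5], [-6, 2, -3]]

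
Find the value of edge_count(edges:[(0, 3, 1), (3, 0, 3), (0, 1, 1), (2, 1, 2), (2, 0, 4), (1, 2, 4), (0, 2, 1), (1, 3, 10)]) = 8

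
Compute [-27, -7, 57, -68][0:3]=[-27, -7, 57]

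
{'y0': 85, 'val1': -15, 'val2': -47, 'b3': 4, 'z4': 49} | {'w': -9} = {'y0': 85, 'val1': -15, 'val2': -47, 'b3': 4, 'z4': 49, 'w': -9}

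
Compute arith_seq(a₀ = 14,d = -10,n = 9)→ a_0 = 14 + 0*-10 = 14
a_1 = 14 + 1*-10 = 4
a_2 = 14 + 2*-10 = -6
...
= [14, 4, -6, -16, -26, -36, -46, -56, -66]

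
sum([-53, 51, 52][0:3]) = 50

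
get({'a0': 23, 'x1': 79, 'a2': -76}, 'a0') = 23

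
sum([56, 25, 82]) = 163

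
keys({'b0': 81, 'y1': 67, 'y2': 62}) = ['b0', 'y1', 'y2']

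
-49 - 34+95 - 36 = -24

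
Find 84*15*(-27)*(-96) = 3265920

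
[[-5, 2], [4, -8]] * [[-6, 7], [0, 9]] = C[0][0] = (-5)*(-6) + (2)*(0) = 30
C[0][1] = (-5)*(7) + (2)*(9) = -17
C[1][0] = (4)*(-6) + (-8)*(0) = -24
C[1][1] = (4)*(7) + (-8)*(9) = -44
= [[30, -17], [-24, -44]]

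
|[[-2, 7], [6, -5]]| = -32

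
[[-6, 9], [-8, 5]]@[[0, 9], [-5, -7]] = [[-45, -117], [-25, -107]]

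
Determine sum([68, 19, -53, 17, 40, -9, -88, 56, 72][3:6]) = 48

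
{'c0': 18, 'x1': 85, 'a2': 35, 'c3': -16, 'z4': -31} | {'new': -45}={'c0': 18, 'x1': 85, 'a2': 35, 'c3': -16, 'z4': -31, 'new': -45}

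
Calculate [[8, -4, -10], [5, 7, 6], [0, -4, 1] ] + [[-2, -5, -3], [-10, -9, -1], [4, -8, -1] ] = [[6, -9, -13], [-5, -2, 5], [4, -12, 0]]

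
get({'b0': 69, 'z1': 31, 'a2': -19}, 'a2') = -19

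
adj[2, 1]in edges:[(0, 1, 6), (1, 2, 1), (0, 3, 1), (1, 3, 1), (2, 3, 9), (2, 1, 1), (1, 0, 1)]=1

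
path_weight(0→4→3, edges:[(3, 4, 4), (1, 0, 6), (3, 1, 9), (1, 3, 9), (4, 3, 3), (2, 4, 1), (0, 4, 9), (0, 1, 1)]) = 12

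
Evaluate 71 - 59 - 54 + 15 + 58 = 31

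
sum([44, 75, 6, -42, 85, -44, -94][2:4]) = slice → [6, -42]
6 + (-42)
= -36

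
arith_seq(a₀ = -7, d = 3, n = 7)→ [-7, -4, -1, 2, 5, 8, 11]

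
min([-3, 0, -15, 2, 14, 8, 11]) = -15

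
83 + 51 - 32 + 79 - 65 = 116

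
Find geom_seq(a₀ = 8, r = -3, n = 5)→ a_0 = 8*(-3)^0 = 8
a_1 = 8*(-3)^1 = -24
a_2 = 8*(-3)^2 = 72
...
= [8, -24, 72, -216, 648]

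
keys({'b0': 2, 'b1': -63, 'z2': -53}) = ['b0', 'b1', 'z2']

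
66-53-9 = 4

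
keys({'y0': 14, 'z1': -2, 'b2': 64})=['y0', 'z1', 'b2']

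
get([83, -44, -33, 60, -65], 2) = -33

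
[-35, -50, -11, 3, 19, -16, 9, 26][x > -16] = [-11, 3, 19, 9, 26]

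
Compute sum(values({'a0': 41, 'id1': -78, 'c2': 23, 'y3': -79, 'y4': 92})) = -1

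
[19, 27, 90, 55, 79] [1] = 27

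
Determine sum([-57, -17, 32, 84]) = (-57) + (-17) + 32 + 84
= 42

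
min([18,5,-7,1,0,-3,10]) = -7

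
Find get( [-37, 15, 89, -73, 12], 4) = 12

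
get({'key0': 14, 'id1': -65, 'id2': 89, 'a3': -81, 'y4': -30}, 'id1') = -65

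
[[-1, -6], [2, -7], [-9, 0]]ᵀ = [[-1, 2, -9], [-6, -7, 0]]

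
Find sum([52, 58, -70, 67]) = 52 + 58 + (-70) + 67
= 107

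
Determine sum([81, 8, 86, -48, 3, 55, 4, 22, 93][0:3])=175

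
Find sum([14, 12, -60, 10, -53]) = -77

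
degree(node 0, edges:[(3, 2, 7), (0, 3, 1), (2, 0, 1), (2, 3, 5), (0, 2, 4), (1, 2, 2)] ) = 3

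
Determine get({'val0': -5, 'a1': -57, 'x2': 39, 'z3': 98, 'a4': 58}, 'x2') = 39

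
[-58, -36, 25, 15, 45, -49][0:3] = [-58, -36, 25]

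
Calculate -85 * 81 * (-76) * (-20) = -10465200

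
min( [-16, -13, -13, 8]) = -16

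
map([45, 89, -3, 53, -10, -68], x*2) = [90, 178, -6, 106, -20, -136]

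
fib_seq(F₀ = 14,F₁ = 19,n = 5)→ F_2 = F_1 + F_0 = 33
F_3 = F_2 + F_1 = 52
F_4 = F_3 + F_2 = 85
= [14, 19, 33, 52, 85]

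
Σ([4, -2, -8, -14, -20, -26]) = 4 + (-2) + (-8) + (-14) + (-20) + (-26)
= -66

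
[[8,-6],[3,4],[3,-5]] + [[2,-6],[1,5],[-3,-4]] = [[10, -12], [4, 9], [0, -9]]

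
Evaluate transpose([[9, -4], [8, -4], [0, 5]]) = [[9, 8, 0], [-4, -4, 5]]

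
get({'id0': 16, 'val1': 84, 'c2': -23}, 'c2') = -23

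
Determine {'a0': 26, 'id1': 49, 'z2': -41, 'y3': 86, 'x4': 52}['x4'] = 52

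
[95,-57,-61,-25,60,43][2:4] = [-61, -25]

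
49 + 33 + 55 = 137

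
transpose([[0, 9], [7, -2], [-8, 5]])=[[0, 7, -8], [9, -2, 5]]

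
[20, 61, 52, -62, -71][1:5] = [61, 52, -62, -71]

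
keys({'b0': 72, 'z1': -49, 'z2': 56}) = ['b0', 'z1', 'z2']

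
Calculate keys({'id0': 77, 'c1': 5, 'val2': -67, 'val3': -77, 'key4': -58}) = ['id0', 'c1', 'val2', 'val3', 'key4']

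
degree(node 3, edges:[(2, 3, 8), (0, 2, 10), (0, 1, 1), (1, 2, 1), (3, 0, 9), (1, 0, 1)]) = 2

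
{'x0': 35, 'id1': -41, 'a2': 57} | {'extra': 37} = {'x0': 35, 'id1': -41, 'a2': 57, 'extra': 37}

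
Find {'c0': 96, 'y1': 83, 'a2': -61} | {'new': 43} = {'c0': 96, 'y1': 83, 'a2': -61, 'new': 43}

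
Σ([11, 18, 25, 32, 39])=11 + 18 + 25 + 32 + 39
= 125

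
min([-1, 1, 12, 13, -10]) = -10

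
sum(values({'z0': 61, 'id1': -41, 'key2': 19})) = 39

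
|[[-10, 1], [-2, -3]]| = 32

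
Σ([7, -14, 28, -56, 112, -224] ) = 7 + -14 + 28 + -56 + 112 + -224
= -147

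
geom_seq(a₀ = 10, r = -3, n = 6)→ [10, -30, 90, -270, 810, -2430]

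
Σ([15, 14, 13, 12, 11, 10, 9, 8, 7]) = 99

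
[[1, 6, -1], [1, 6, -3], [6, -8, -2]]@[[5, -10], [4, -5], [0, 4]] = C[0][0] = (1)*(5) + (6)*(4) + (-1)*(0) = 29
C[0][1] = (1)*(-10) + (6)*(-5) + (-1)*(4) = -44
C[1][0] = (1)*(5) + (6)*(4) + (-3)*(0) = 29
C[1][1] = (1)*(-10) + (6)*(-5) + (-3)*(4) = -52
C[2][0] = (6)*(5) + (-8)*(4) + (-2)*(0) = -2
C[2][1] = (6)*(-10) + (-8)*(-5) + (-2)*(4) = -28
= [[29, -44], [29, -52], [-2, -28]]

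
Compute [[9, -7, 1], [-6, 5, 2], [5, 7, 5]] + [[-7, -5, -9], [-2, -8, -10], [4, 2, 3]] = [[2, -12, -8], [-8, -3, -8], [9, 9, 8]]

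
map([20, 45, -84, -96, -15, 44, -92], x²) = (20)²=400, (45)²=2025, (-84)²=7056, (-96)²=9216, (-15)²=225, (44)²=1936, (-92)²=8464
= [400, 2025, 7056, 9216, 225, 1936, 8464]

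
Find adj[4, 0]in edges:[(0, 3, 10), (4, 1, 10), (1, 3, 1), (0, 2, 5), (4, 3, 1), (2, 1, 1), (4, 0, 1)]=1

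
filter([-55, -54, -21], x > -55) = [-54, -21]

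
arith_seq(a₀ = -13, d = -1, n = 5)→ a_0 = -13 + 0*-1 = -13
a_1 = -13 + 1*-1 = -14
a_2 = -13 + 2*-1 = -15
...
= [-13, -14, -15, -16, -17]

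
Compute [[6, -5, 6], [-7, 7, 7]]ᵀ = [[6, -7], [-5, 7], [6, 7]]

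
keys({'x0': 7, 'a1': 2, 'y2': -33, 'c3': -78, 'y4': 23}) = ['x0', 'a1', 'y2', 'c3', 'y4']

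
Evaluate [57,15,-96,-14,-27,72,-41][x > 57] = keep x where x > 57: 57✗, 15✗, -96✗, -14✗, -27✗, 72✓, -41✗
= [72]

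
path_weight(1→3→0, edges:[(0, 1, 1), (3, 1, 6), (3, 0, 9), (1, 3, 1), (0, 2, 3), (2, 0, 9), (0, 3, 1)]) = w(1→3)=1 + w(3→0)=9
= 10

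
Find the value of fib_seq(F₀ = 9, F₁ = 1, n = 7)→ [9, 1, 10, 11, 21, 32, 53]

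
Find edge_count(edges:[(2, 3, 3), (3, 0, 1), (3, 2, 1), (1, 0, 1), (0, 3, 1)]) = 5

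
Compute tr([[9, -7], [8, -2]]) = 7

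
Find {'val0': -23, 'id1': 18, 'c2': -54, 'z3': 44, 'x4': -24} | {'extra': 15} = {'val0': -23, 'id1': 18, 'c2': -54, 'z3': 44, 'x4': -24, 'extra': 15}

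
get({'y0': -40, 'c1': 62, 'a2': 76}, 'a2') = 76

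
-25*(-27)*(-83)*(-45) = 2521125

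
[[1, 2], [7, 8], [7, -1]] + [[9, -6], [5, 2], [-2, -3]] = [[10, -4], [12, 10], [5, -4]]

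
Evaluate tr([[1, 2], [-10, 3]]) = diagonal: 1 + 3
= 4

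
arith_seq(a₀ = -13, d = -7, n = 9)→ [-13, -20, -27, -34, -41, -48, -55, -62, -69]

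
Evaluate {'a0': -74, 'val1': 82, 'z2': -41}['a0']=-74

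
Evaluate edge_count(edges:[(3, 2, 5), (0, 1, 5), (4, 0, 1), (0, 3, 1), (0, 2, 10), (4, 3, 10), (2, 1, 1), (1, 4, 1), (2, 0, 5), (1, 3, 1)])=10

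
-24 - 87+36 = -75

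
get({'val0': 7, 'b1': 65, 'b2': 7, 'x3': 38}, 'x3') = 38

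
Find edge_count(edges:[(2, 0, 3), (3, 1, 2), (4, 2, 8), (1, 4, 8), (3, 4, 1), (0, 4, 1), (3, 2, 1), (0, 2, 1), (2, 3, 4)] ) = 9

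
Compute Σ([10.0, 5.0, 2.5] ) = 10.0 + 5.0 + 2.5
= 17.5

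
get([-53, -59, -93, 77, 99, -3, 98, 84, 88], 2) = -93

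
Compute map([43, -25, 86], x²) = [1849, 625, 7396]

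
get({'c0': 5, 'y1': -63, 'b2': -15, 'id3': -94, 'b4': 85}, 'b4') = 85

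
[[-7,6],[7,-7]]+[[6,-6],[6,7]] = [[-1, 0], [13, 0]]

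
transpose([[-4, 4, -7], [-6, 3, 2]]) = [[-4, -6], [4, 3], [-7, 2]]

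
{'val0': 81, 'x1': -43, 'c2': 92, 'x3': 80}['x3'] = 80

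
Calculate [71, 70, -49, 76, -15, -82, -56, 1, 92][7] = 1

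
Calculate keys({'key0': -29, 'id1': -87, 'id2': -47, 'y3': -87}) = ['key0', 'id1', 'id2', 'y3']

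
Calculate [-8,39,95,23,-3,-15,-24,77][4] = -3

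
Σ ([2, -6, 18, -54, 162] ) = 122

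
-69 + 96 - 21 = 6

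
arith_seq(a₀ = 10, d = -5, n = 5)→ a_0 = 10 + 0*-5 = 10
a_1 = 10 + 1*-5 = 5
a_2 = 10 + 2*-5 = 0
...
= [10, 5, 0, -5, -10]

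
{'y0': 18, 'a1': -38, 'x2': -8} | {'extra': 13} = {'y0': 18, 'a1': -38, 'x2': -8, 'extra': 13}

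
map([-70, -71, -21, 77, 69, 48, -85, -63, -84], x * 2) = -70*2=-140, -71*2=-142, -21*2=-42, 77*2=154, 69*2=138, 48*2=96, -85*2=-170, -63*2=-126, -84*2=-168
= [-140, -142, -42, 154, 138, 96, -170, -126, -168]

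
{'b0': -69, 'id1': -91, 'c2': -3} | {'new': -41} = {'b0': -69, 'id1': -91, 'c2': -3, 'new': -41}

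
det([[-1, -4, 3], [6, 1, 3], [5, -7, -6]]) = -360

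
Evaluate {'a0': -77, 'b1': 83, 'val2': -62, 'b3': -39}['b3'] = -39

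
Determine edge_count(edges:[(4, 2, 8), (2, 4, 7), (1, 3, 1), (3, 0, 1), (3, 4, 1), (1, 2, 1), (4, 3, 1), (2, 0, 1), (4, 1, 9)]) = 9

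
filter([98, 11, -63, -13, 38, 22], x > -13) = keep x where x > -13: 98✓, 11✓, -63✗, -13✗, 38✓, 22✓
= [98, 11, 38, 22]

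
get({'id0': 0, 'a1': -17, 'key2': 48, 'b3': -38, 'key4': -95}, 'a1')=-17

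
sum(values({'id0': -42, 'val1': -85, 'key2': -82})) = (-42) + (-85) + (-82)
= -209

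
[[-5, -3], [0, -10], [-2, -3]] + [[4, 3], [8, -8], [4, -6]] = [[-1, 0], [8, -18], [2, -9]]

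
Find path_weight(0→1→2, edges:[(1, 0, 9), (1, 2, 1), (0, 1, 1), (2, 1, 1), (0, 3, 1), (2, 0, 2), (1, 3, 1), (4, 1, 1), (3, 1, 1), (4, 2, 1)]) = w(0→1)=1 + w(1→2)=1
= 2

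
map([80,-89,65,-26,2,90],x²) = [6400, 7921, 4225, 676, 4, 8100]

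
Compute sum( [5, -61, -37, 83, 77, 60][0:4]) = -10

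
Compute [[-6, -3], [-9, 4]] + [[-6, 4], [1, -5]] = [[-12, 1], [-8, -1]]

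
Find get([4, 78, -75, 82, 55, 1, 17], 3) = 82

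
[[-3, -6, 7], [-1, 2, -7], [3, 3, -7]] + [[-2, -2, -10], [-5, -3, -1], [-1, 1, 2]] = [[-5, -8, -3], [-6, -1, -8], [2, 4, -5]]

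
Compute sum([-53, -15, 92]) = (-53) + (-15) + 92
= 24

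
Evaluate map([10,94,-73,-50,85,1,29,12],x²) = (10)²=100, (94)²=8836, (-73)²=5329, (-50)²=2500, (85)²=7225, (1)²=1, (29)²=841, (12)²=144
= [100, 8836, 5329, 2500, 7225, 1, 841, 144]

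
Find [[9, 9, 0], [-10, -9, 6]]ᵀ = [[9, -10], [9, -9], [0, 6]]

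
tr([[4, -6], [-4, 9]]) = 13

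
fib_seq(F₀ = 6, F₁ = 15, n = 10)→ [6, 15, 21, 36, 57, 93, 150, 243, 393, 636]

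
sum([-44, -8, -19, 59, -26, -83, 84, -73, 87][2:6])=-69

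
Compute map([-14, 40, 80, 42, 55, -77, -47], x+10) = [-4, 50, 90, 52, 65, -67, -37]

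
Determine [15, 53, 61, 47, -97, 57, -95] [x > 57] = keep x where x > 57: 15✗, 53✗, 61✓, 47✗, -97✗, 57✗, -95✗
= [61]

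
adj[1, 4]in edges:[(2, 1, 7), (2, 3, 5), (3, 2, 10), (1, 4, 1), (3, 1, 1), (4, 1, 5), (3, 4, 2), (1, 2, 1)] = 1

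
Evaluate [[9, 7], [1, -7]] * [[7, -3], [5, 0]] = C[0][0] = (9)*(7) + (7)*(5) = 98
C[0][1] = (9)*(-3) + (7)*(0) = -27
C[1][0] = (1)*(7) + (-7)*(5) = -28
C[1][1] = (1)*(-3) + (-7)*(0) = -3
= [[98, -27], [-28, -3]]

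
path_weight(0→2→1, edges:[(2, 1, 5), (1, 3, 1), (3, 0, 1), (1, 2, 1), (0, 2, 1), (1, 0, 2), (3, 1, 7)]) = 6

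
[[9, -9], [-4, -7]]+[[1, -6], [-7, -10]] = [[10, -15], [-11, -17]]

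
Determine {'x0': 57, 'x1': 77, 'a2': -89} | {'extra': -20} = {'x0': 57, 'x1': 77, 'a2': -89, 'extra': -20}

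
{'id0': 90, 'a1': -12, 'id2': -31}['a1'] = -12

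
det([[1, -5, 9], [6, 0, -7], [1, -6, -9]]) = (1)*(1)*det([[0, -7], [-6, -9]]) + (-1)*(-5)*det([[6, -7], [1, -9]]) + (1)*(9)*det([[6, 0], [1, -6]])
= -42 + -235 + -324
= -601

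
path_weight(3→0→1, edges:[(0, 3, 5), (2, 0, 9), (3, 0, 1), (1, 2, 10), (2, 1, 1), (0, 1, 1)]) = w(3→0)=1 + w(0→1)=1
= 2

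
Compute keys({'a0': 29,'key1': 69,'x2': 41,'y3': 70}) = ['a0', 'key1', 'x2', 'y3']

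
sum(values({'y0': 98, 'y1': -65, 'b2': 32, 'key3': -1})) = 64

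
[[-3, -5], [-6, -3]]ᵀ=[[-3, -6], [-5, -3]]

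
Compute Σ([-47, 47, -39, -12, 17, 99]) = 65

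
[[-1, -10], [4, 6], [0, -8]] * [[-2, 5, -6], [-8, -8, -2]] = C[0][0] = (-1)*(-2) + (-10)*(-8) = 82
C[0][1] = (-1)*(5) + (-10)*(-8) = 75
C[0][2] = (-1)*(-6) + (-10)*(-2) = 26
C[1][0] = (4)*(-2) + (6)*(-8) = -56
C[1][1] = (4)*(5) + (6)*(-8) = -28
C[1][2] = (4)*(-6) + (6)*(-2) = -36
... (3 more cells)
= [[82, 75, 26], [-56, -28, -36], [64, 64, 16]]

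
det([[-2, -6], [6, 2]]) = (-2)*(2) - (-6)*(6)
= 32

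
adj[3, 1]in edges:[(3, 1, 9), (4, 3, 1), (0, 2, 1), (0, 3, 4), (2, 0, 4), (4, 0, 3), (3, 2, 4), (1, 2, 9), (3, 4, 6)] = 9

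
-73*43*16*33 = -1657392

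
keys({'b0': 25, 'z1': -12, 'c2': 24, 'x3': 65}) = ['b0', 'z1', 'c2', 'x3']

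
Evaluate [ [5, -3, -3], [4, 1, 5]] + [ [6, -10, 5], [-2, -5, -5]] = [[11, -13, 2], [2, -4, 0]]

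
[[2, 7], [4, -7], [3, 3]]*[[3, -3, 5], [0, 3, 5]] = C[0][0] = (2)*(3) + (7)*(0) = 6
C[0][1] = (2)*(-3) + (7)*(3) = 15
C[0][2] = (2)*(5) + (7)*(5) = 45
C[1][0] = (4)*(3) + (-7)*(0) = 12
C[1][1] = (4)*(-3) + (-7)*(3) = -33
C[1][2] = (4)*(5) + (-7)*(5) = -15
... (3 more cells)
= [[6, 15, 45], [12, -33, -15], [9, 0, 30]]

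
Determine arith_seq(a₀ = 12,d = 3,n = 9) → [12, 15, 18, 21, 24, 27, 30, 33, 36]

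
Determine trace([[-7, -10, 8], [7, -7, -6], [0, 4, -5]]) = diagonal: (-7) + (-7) + (-5)
= -19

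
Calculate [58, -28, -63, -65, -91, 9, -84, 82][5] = 9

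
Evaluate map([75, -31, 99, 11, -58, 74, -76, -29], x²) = (75)²=5625, (-31)²=961, (99)²=9801, (11)²=121, (-58)²=3364, (74)²=5476, (-76)²=5776, (-29)²=841
= [5625, 961, 9801, 121, 3364, 5476, 5776, 841]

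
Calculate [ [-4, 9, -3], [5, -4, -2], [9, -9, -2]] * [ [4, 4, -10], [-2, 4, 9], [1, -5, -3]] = C[0][0] = (-4)*(4) + (9)*(-2) + (-3)*(1) = -37
C[0][1] = (-4)*(4) + (9)*(4) + (-3)*(-5) = 35
C[0][2] = (-4)*(-10) + (9)*(9) + (-3)*(-3) = 130
C[1][0] = (5)*(4) + (-4)*(-2) + (-2)*(1) = 26
C[1][1] = (5)*(4) + (-4)*(4) + (-2)*(-5) = 14
C[1][2] = (5)*(-10) + (-4)*(9) + (-2)*(-3) = -80
... (3 more cells)
= [[-37, 35, 130], [26, 14, -80], [52, 10, -165]]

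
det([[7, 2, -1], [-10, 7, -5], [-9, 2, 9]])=(1)*(7)*det([[7, -5], [2, 9]]) + (-1)*(2)*det([[-10, -5], [-9, 9]]) + (1)*(-1)*det([[-10, 7], [-9, 2]])
= 511 + 270 + -43
= 738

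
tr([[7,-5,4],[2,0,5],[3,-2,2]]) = diagonal: 7 + 0 + 2
= 9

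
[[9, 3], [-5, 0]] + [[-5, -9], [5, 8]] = [[4, -6], [0, 8]]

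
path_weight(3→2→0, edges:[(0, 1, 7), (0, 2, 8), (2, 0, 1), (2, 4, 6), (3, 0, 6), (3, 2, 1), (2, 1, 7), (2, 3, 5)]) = 2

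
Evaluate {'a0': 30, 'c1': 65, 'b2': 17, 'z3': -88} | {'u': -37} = {'a0': 30, 'c1': 65, 'b2': 17, 'z3': -88, 'u': -37}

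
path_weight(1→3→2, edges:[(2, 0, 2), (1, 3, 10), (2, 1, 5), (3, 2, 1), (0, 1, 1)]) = 11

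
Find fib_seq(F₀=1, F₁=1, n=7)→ [1, 1, 2, 3, 5, 8, 13]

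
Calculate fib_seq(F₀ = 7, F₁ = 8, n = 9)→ F_2 = F_1 + F_0 = 15
F_3 = F_2 + F_1 = 23
F_4 = F_3 + F_2 = 38
...
= [7, 8, 15, 23, 38, 61, 99, 160, 259]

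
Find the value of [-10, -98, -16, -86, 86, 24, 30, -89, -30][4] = 86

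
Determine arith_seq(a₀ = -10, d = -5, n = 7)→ a_0 = -10 + 0*-5 = -10
a_1 = -10 + 1*-5 = -15
a_2 = -10 + 2*-5 = -20
...
= [-10, -15, -20, -25, -30, -35, -40]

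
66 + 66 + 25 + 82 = 239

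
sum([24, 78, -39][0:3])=63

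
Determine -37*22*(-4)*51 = 166056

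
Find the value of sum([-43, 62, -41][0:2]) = slice → [-43, 62]
(-43) + 62
= 19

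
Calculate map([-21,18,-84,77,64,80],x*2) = -21*2=-42, 18*2=36, -84*2=-168, 77*2=154, 64*2=128, 80*2=160
= [-42, 36, -168, 154, 128, 160]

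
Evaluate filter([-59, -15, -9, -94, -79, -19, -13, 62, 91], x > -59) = keep x where x > -59: -59✗, -15✓, -9✓, -94✗, -79✗, -19✓, -13✓, 62✓, 91✓
= [-15, -9, -19, -13, 62, 91]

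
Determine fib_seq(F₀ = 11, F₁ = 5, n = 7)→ F_2 = F_1 + F_0 = 16
F_3 = F_2 + F_1 = 21
F_4 = F_3 + F_2 = 37
...
= [11, 5, 16, 21, 37, 58, 95]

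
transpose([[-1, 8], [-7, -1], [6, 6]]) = [[-1, -7, 6], [8, -1, 6]]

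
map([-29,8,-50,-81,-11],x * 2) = -29*2=-58, 8*2=16, -50*2=-100, -81*2=-162, -11*2=-22
= [-58, 16, -100, -162, -22]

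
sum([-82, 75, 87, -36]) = (-82) + 75 + 87 + (-36)
= 44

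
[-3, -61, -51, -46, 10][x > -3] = keep x where x > -3: -3✗, -61✗, -51✗, -46✗, 10✓
= [10]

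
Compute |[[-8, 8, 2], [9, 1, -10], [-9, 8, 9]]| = (1)*(-8)*det([[1, -10], [8, 9]]) + (-1)*(8)*det([[9, -10], [-9, 9]]) + (1)*(2)*det([[9, 1], [-9, 8]])
= -712 + 72 + 162
= -478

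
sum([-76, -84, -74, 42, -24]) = (-76) + (-84) + (-74) + 42 + (-24)
= -216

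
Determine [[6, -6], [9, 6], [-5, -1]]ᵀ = [[6, 9, -5], [-6, 6, -1]]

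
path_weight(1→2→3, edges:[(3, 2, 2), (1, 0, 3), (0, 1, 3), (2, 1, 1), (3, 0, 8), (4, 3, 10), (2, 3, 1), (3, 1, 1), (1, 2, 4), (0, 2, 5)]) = w(1→2)=4 + w(2→3)=1
= 5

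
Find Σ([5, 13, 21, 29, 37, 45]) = 150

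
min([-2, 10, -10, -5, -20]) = -20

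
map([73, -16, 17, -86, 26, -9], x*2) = 73*2=146, -16*2=-32, 17*2=34, -86*2=-172, 26*2=52, -9*2=-18
= [146, -32, 34, -172, 52, -18]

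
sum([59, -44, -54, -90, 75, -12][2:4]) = slice → [-54, -90]
(-54) + (-90)
= -144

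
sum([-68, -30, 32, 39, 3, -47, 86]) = 15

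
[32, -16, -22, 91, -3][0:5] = [32, -16, -22, 91, -3]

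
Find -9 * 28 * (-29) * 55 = 401940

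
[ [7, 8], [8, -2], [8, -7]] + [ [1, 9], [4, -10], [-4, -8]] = [[8, 17], [12, -12], [4, -15]]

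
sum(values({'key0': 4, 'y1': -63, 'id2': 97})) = 4 + (-63) + 97
= 38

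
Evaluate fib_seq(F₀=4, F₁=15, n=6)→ [4, 15, 19, 34, 53, 87]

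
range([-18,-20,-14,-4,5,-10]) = 25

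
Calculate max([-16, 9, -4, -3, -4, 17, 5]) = 17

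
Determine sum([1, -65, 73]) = 1 + (-65) + 73
= 9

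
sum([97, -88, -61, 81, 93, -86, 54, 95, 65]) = 97 + (-88) + (-61) + 81 + 93 + (-86) + 54 + 95 + 65
= 250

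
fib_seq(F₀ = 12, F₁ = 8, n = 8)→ F_2 = F_1 + F_0 = 20
F_3 = F_2 + F_1 = 28
F_4 = F_3 + F_2 = 48
...
= [12, 8, 20, 28, 48, 76, 124, 200]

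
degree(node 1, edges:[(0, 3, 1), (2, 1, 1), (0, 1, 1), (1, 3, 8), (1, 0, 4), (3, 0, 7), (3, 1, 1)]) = incident: (2,1), (0,1), (1,3), (1,0), (3,1)
= 5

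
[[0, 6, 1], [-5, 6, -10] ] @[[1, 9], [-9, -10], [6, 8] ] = C[0][0] = (0)*(1) + (6)*(-9) + (1)*(6) = -48
C[0][1] = (0)*(9) + (6)*(-10) + (1)*(8) = -52
C[1][0] = (-5)*(1) + (6)*(-9) + (-10)*(6) = -119
C[1][1] = (-5)*(9) + (6)*(-10) + (-10)*(8) = -185
= [[-48, -52], [-119, -185]]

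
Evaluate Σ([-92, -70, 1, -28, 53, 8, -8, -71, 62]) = (-92) + (-70) + 1 + (-28) + 53 + 8 + (-8) + (-71) + 62
= -145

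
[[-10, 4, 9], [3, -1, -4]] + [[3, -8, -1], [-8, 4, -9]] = [[-7, -4, 8], [-5, 3, -13]]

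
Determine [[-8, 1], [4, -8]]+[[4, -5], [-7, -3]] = [[-4, -4], [-3, -11]]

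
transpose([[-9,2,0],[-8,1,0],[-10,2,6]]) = [[-9, -8, -10], [2, 1, 2], [0, 0, 6]]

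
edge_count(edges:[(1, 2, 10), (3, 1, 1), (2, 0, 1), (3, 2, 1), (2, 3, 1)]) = 5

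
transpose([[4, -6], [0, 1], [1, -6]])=[[4, 0, 1], [-6, 1, -6]]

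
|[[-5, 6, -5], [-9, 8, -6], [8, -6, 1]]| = (1)*(-5)*det([[8, -6], [-6, 1]]) + (-1)*(6)*det([[-9, -6], [8, 1]]) + (1)*(-5)*det([[-9, 8], [8, -6]])
= 140 + -234 + 50
= -44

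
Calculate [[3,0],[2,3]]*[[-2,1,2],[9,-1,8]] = C[0][0] = (3)*(-2) + (0)*(9) = -6
C[0][1] = (3)*(1) + (0)*(-1) = 3
C[0][2] = (3)*(2) + (0)*(8) = 6
C[1][0] = (2)*(-2) + (3)*(9) = 23
C[1][1] = (2)*(1) + (3)*(-1) = -1
C[1][2] = (2)*(2) + (3)*(8) = 28
= [[-6, 3, 6], [23, -1, 28]]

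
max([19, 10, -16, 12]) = 19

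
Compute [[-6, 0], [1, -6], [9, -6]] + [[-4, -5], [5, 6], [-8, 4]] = [[-10, -5], [6, 0], [1, -2]]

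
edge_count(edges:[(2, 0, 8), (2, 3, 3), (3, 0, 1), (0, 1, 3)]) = 4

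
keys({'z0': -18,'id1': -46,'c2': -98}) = ['z0', 'id1', 'c2']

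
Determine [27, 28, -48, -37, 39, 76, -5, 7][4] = 39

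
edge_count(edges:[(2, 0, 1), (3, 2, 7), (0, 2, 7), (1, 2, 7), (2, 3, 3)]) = 5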